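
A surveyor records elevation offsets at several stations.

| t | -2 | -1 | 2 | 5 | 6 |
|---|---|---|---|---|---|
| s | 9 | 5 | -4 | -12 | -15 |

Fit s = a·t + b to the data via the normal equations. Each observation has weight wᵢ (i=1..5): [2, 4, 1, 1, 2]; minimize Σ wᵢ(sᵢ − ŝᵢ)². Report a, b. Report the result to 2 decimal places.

From the data, Σwᵢ·t·t = 113, Σwᵢ·t = 11, Σwᵢ·1 = 10.
And Σwᵢ·t·s = -304, Σwᵢ·s = -8.
XᵀWX·[a, b]ᵀ = XᵀWs becomes [[113, 11]; [11, 10]]·[a, b]ᵀ = [-304, -8]ᵀ.
Determinant 113·10 − 11² = 1009.
a = ((-304)·10 − 11·(-8))/1009 = -2952/1009; b = (113·(-8) − 11·(-304))/1009 = 2440/1009.

a = -2.93, b = 2.42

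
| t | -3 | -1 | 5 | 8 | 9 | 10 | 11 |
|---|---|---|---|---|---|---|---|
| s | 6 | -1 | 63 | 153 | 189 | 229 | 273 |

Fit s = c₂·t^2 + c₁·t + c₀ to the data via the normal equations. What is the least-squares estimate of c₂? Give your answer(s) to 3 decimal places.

The normal equations are: 36005·c₂ + 3669·c₁ + 401·c₀ = 82662;  3669·c₂ + 401·c₁ + 39·c₀ = 8516;  401·c₂ + 39·c₁ + 7·c₀ = 912.
Row-reducing yields c₂ = 1154277/587321, c₁ = 1965776/587321, c₀ = -79461/83903.

c₂ = 1.965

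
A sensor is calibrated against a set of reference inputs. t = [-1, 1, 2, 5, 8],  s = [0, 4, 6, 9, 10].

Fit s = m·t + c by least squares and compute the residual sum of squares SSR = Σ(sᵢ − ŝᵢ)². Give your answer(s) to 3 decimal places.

SSR = 6.480

Setting ∂/∂m … = 0 gives: 95·m + 15·c = 141;  15·m + 5·c = 29.
det = 95·5 − 15² = 250.
m = (141·5 − 15·29)/250 = 27/25; c = (95·29 − 15·141)/250 = 64/25.
Residuals: -37/25, 9/25, 32/25, 26/25, -6/5; SSR = 162/25.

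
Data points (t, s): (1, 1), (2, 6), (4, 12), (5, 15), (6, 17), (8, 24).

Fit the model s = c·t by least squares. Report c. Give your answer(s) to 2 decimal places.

With design matrix M, MᵀM = [[146]] and Mᵀs = [430]ᵀ.
Hence c = 430 / 146 ≈ 2.94521.

c = 2.95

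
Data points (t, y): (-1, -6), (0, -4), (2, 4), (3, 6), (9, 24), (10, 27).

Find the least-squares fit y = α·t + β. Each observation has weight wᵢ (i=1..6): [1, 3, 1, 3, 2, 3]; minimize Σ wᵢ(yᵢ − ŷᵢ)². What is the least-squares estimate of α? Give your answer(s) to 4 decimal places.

α = 3.0464

Normal-equation sums: Σwᵢ·t·t = 494, Σwᵢ·t = 58, Σwᵢ·1 = 13.
And Σwᵢ·t·y = 1310, Σwᵢ·y = 133.
det = 494·13 − 58² = 3058.
α = (1310·13 − 58·133)/3058 = 4658/1529; β = (494·133 − 58·1310)/3058 = -5139/1529.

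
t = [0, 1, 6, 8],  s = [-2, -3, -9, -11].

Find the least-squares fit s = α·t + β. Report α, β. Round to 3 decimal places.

Sums needed: Σt·t = 101, Σt = 15, Σ1 = 4.
Right-hand side: Σt·s = -145, Σs = -25.
XᵀX·[α, β]ᵀ = Xᵀs becomes [[101, 15]; [15, 4]]·[α, β]ᵀ = [-145, -25]ᵀ.
Eliminating β: 4·(row 1) − 15·(row 2) gives 179·α = 4·(-145) − 15·(-25) = -205, so α = -205/179.
Then β = ((-25) − 15·(-205/179))/4 = -350/179.

α = -1.145, β = -1.955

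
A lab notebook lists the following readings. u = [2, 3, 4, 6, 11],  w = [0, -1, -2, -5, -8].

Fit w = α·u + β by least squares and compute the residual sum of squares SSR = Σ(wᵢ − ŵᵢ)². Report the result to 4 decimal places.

SSR = 1.5079

The normal equations are: 186·α + 26·β = -129;  26·α + 5·β = -16.
(Σu·u = 186, Σu = 26, Σ1 = 5, Σu·w = -129, Σw = -16.)
Eliminating β: 5·(row 1) − 26·(row 2) gives 254·α = 5·(-129) − 26·(-16) = -229, so α = -229/254.
Then β = ((-16) − 26·(-229/254))/5 = 189/127.
Residuals: 40/127, 55/254, 15/127, -137/127, 109/254; SSR = 383/254.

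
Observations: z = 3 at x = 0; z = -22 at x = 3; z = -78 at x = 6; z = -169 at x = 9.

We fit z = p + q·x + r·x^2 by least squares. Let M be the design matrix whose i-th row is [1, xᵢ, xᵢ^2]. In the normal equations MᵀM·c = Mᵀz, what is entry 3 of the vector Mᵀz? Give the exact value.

Entry 3 ↔ basis x^2, so (Mᵀz)_{3} = Σᵢ (x^2)·zᵢ = (0)·(3) + (9)·(-22) + (36)·(-78) + (81)·(-169) = -16695.

-16695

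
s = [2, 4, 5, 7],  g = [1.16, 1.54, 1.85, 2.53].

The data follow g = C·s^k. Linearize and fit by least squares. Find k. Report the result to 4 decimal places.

k = 0.6017

Taking logs, ln g = k·ln s + ln C, so regress ln g on ln s.
AᵀA = [[8.7791, 5.6348]; [5.6348, 4]], rhs = [3.4978, 2.1236]ᵀ  (here Σln s = 5.6348, Σ(ln s)² = 8.7791, Σln g = 2.1236, Σln s·ln g = 3.4978).
Solving (det = 3.3656): k = 0.60169, ln C = -0.31670.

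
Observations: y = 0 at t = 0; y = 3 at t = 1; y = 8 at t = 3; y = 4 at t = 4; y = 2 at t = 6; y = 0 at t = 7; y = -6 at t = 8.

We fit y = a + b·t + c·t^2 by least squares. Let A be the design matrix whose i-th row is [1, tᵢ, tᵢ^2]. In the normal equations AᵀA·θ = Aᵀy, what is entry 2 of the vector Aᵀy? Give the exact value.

7

Entry 2 ↔ basis t, so (Aᵀy)_{2} = Σᵢ (t)·yᵢ = (0)·(0) + (1)·(3) + (3)·(8) + (4)·(4) + (6)·(2) + (7)·(0) + (8)·(-6) = 7.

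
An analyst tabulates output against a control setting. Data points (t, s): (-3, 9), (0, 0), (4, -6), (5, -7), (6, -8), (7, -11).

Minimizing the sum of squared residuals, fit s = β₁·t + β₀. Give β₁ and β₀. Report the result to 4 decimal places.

β₁ = -1.8463, β₀ = 2.0134

From the data, Σt·t = 135, Σt = 19, Σ1 = 6.
Moment sums: Σt·s = -211, Σs = -23.
Eliminating β₀: 6·(row 1) − 19·(row 2) gives 449·β₁ = 6·(-211) − 19·(-23) = -829, so β₁ = -829/449.
Then β₀ = ((-23) − 19·(-829/449))/6 = 904/449.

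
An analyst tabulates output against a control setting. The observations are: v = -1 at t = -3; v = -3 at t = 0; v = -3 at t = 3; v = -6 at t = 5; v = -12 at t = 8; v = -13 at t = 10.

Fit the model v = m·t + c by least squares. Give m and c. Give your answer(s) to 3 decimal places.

Sums needed: Σt·t = 207, Σt = 23, Σ1 = 6.
Moment sums: Σt·v = -262, Σv = -38.
So AᵀA·[m, c]ᵀ = Aᵀv: [[207, 23]; [23, 6]]·[m, c]ᵀ = [-262, -38]ᵀ.
Eliminating c: 6·(row 1) − 23·(row 2) gives 713·m = 6·(-262) − 23·(-38) = -698, so m = -698/713.
Then c = ((-38) − 23·(-698/713))/6 = -80/31.

m = -0.979, c = -2.581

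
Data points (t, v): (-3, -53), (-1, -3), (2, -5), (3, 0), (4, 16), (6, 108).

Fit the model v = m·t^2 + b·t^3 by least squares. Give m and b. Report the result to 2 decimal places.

m = -2.95, b = 0.99

Setting ∂/∂m … = 0 gives: 1731·m + 8831·b = 3644;  8831·m + 52275·b = 25746.
(Σt^2·t^2 = 1731, Σt^2·t^3 = 8831, Σt^3·t^3 = 52275, Σt^2·v = 3644, Σt^3·v = 25746.)
Determinant 1731·52275 − 8831² = 12501464.
m = (3644·52275 − 8831·25746)/12501464 = -18436413/6250732; b = (1731·25746 − 8831·3644)/12501464 = 6193081/6250732.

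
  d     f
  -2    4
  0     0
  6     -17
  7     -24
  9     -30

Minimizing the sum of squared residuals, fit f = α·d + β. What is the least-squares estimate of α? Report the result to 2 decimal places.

α = -3.11

The normal equations are: 170·α + 20·β = -548;  20·α + 5·β = -67.
Δ = 170·5 − 20² = 450.
α = ((-548)·5 − 20·(-67))/450 = -28/9; β = (170·(-67) − 20·(-548))/450 = -43/45.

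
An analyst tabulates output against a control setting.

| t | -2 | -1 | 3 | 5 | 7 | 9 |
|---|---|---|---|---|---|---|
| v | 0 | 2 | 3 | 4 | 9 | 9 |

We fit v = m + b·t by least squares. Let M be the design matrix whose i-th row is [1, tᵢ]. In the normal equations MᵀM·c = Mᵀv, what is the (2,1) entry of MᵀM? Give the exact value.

Row 2 ↔ basis t, column 1 ↔ basis 1, so (MᵀM)_{2,1} = Σᵢ t = (-2)·(1) + (-1)·(1) + (3)·(1) + (5)·(1) + (7)·(1) + (9)·(1) = 21.

21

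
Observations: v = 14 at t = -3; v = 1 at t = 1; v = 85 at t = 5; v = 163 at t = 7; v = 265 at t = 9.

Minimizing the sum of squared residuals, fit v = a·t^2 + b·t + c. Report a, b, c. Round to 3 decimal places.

a = 3.015, b = 2.837, c = -4.686

Sums needed: Σt^2·t^2 = 9669, Σt^2·t = 1171, Σt^2 = 165, Σt·t = 165, Σt = 19, Σ1 = 5.
Moment sums: Σt^2·v = 31704, Σt·v = 3910, Σv = 528.
Normal equations: [[9669, 1171, 165]; [1171, 165, 19]; [165, 19, 5]]·[a, b, c]ᵀ = [31704, 3910, 528]ᵀ.
Inverting the 3×3 Gram matrix, [a, b, c]ᵀ = [22627/7504, 2661/938, -35163/7504]ᵀ.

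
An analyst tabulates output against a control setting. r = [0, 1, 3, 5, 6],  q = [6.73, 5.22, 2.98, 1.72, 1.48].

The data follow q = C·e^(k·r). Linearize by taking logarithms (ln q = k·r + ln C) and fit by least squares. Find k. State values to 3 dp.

Taking logs, ln q = k·r + ln C, so regress ln q on r.
Σr = 15.0000, Σ(r)² = 71.0000, Σln q = 5.5854, Σr·ln q = 9.9921.
Equations: 71.0000·k + 15.0000·ln C = 9.9921;  15.0000·k + 5·ln C = 5.5854.
Slope k = (n·Σr·ln q − Σr·Σln q)/(n·Σ(r)² − (Σr)²) = (5·9.9921 − 15.0000·5.5854)/130.0000 = -0.26015; ln C = (Σln q − k·Σr)/n = 1.89753.

k = -0.260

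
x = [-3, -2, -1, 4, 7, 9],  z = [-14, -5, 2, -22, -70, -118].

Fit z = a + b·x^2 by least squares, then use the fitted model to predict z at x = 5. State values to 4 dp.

ẑ = -35.3806

Compute the Gram sums: Σ1 = 6, Σx^2 = 160, Σx^2·x^2 = 9316.
For Mᵀz: Σz = -227, Σx^2·z = -13484.
Δ = 6·9316 − 160² = 30296.
a = ((-227)·9316 − 160·(-13484))/30296 = 10677/7574; b = (6·(-13484) − 160·(-227))/30296 = -5573/3787.
At x = 5: ẑ = (10677/7574)·(1) + (-5573/3787)·(25) = -267973/7574.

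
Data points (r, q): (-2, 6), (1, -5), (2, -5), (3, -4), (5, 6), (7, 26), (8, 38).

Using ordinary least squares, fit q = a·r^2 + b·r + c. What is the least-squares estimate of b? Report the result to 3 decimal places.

Compute the Gram sums: Σr^2·r^2 = 7236, Σr^2·r = 1008, Σr^2 = 156, Σr·r = 156, Σr = 24, Σ1 = 7.
Moment sums: Σr^2·q = 3819, Σr·q = 477, Σq = 62.
Solving the 3×3 system (Gaussian elimination) gives a = 10607/10356, b = -10311/3452, c = -3217/863.

b = -2.987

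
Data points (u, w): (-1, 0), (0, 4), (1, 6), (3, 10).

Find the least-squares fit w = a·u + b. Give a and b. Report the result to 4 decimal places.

a = 2.4000, b = 3.2000

Entries of MᵀM: Σu·u = 11, Σu = 3, Σ1 = 4.
Moment sums: Σu·w = 36, Σw = 20.
MᵀM·[a, b]ᵀ = Mᵀw becomes [[11, 3]; [3, 4]]·[a, b]ᵀ = [36, 20]ᵀ.
Eliminating b: 4·(row 1) − 3·(row 2) gives 35·a = 4·36 − 3·20 = 84, so a = 12/5.
Then b = (20 − 3·(12/5))/4 = 16/5.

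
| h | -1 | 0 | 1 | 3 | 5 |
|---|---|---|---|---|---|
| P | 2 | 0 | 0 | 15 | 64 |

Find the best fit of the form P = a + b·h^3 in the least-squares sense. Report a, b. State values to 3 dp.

a = 0.811, b = 0.506

From the data, Σ1 = 5, Σh^3 = 152, Σh^3·h^3 = 16356.
And ΣP = 81, Σh^3·P = 8403.
det = 5·16356 − 152² = 58676.
a = (81·16356 − 152·8403)/58676 = 11895/14669; b = (5·8403 − 152·81)/58676 = 29703/58676.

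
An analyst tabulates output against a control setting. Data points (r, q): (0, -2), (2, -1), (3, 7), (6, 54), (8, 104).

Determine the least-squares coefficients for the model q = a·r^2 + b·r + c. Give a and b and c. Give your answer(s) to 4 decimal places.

a = 2.0425, b = -2.9898, c = -2.3997

Entries of XᵀX: Σr^2·r^2 = 5489, Σr^2·r = 763, Σr^2 = 113, Σr·r = 113, Σr = 19, Σ1 = 5.
For Xᵀq: Σr^2·q = 8659, Σr·q = 1175, Σq = 162.
Normal equations: [[5489, 763, 113]; [763, 113, 19]; [113, 19, 5]]·[a, b, c]ᵀ = [8659, 1175, 162]ᵀ.
Row-reducing yields a = 1201/588, b = -293/98, c = -1411/588.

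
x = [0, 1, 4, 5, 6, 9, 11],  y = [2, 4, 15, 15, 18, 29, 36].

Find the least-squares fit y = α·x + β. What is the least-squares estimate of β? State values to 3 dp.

The normal system AᵀA·[α, β]ᵀ = Aᵀy is [[280, 36]; [36, 7]]·[α, β]ᵀ = [904, 119]ᵀ.
Eliminating β: 7·(row 1) − 36·(row 2) gives 664·α = 7·904 − 36·119 = 2044, so α = 511/166.
Then β = (119 − 36·(511/166))/7 = 97/83.

β = 1.169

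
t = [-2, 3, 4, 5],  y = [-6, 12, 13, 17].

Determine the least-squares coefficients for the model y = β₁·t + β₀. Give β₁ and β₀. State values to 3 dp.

β₁ = 3.276, β₀ = 0.810

The normal system AᵀA·[β₁, β₀]ᵀ = Aᵀy is [[54, 10]; [10, 4]]·[β₁, β₀]ᵀ = [185, 36]ᵀ.
det = 54·4 − 10² = 116.
β₁ = (185·4 − 10·36)/116 = 95/29; β₀ = (54·36 − 10·185)/116 = 47/58.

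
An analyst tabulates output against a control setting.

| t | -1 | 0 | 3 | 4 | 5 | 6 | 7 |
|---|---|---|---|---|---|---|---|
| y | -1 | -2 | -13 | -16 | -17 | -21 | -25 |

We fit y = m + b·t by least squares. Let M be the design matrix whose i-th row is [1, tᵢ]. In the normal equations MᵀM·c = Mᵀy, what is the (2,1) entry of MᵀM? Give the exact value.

Row 2 ↔ basis t, column 1 ↔ basis 1, so (MᵀM)_{2,1} = Σᵢ t = (-1)·(1) + (0)·(1) + (3)·(1) + (4)·(1) + (5)·(1) + (6)·(1) + (7)·(1) = 24.

24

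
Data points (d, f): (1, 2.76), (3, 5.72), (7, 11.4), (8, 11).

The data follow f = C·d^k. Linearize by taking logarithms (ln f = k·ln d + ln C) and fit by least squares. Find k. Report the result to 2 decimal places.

With ln fᵢ as the transformed response and ln dᵢ as the regressor:
XᵀX = [[9.3176, 5.1240]; [5.1240, 4]], rhs = [11.6378, 7.5907]ᵀ  (here Σln d = 5.1240, Σ(ln d)² = 9.3176, Σln f = 7.5907, Σln d·ln f = 11.6378).
Δ = 9.3176·4 − (5.1240)² = 11.0154; k = (11.6378·4 − 5.1240·7.5907)/11.0154 = 0.69510, ln C = (9.3176·7.5907 − 5.1240·11.6378)/11.0154 = 1.00726.

k = 0.70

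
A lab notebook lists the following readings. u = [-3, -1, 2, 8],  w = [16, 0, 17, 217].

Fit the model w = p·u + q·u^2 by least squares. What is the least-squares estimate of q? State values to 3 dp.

The normal system MᵀM·[p, q]ᵀ = Mᵀw is [[78, 492]; [492, 4194]]·[p, q]ᵀ = [1722, 14100]ᵀ.
Δ = 78·4194 − 492² = 85068.
p = (1722·4194 − 492·14100)/85068 = 7913/2363; q = (78·14100 − 492·1722)/85068 = 7016/2363.

q = 2.969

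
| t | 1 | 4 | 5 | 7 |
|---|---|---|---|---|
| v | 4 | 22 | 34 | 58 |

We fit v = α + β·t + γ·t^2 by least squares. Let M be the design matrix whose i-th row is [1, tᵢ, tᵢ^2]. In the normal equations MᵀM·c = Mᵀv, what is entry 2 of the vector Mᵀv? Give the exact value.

Entry 2 ↔ basis t, so (Mᵀv)_{2} = Σᵢ (t)·vᵢ = (1)·(4) + (4)·(22) + (5)·(34) + (7)·(58) = 668.

668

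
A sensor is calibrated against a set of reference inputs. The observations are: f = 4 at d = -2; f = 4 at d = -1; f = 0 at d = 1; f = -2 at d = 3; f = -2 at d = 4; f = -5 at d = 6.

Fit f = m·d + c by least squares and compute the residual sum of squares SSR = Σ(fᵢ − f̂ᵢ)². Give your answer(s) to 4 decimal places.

SSR = 2.1851

From the data, Σd·d = 67, Σd = 11, Σ1 = 6.
Right-hand side: Σd·f = -56, Σf = -1.
So XᵀX·[m, c]ᵀ = Xᵀf: [[67, 11]; [11, 6]]·[m, c]ᵀ = [-56, -1]ᵀ.
Eliminating c: 6·(row 1) − 11·(row 2) gives 281·m = 6·(-56) − 11·(-1) = -325, so m = -325/281.
Then c = ((-1) − 11·(-325/281))/6 = 549/281.
Residuals: -75/281, 250/281, -224/281, -136/281, 189/281, -4/281; SSR = 614/281.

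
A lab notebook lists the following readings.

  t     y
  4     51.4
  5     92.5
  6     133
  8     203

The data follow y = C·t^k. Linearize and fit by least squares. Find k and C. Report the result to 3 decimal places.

k = 1.964, C = 3.655

Taking logs, ln y = k·ln t + ln C, so regress ln y on ln t.
XᵀX = [[12.0466, 6.8669]; [6.8669, 4]], rhs = [32.5586, 18.6704]ᵀ  (here Σln t = 6.8669, Σ(ln t)² = 12.0466, Σln y = 18.6704, Σln t·ln y = 32.5586).
Slope k = (n·Σln t·ln y − Σln t·Σln y)/(n·Σ(ln t)² − (Σln t)²) = (4·32.5586 − 6.8669·18.6704)/1.0316 = 1.96398; ln C = (Σln y − k·Σln t)/n = 1.29596, so C = exp(1.29596) = 3.65451.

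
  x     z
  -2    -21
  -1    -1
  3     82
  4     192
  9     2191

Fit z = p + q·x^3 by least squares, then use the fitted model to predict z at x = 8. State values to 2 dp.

Sums needed: Σ1 = 5, Σx^3 = 811, Σx^3·x^3 = 536331.
Right-hand side: Σz = 2443, Σx^3·z = 1611910.
Normal equations: [[5, 811]; [811, 536331]]·[p, q]ᵀ = [2443, 1611910]ᵀ.
Δ = 5·536331 − 811² = 2023934.
p = (2443·536331 − 811·1611910)/2023934 = 2997623/2023934; q = (5·1611910 − 811·2443)/2023934 = 6078277/2023934.
At x = 8: ẑ = (2997623/2023934)·(1) + (6078277/2023934)·(512) = 283188677/183994.

ẑ = 1539.12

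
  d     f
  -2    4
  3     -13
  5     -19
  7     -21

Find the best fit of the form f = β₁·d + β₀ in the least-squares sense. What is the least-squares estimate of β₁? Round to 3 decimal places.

β₁ = -2.899

With design matrix X, XᵀX = [[87, 13]; [13, 4]] and Xᵀf = [-289, -49]ᵀ.
Determinant 87·4 − 13² = 179.
β₁ = ((-289)·4 − 13·(-49))/179 = -519/179; β₀ = (87·(-49) − 13·(-289))/179 = -506/179.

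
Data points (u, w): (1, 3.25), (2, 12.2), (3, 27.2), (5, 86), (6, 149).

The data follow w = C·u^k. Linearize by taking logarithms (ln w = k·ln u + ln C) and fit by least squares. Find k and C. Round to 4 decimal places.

Taking logs, ln w = k·ln u + ln C, so regress ln w on ln u.
Sums: Σln u = 5.1930, Σ(ln u)² = 7.4881, Σln w = 16.4416, Σln u·ln w = 21.4977.
Normal system: [[7.4881, 5.1930]; [5.1930, 5]]·[k, ln C]ᵀ = [21.4977, 16.4416]ᵀ.
Slope k = (n·Σln u·ln w − Σln u·Σln w)/(n·Σ(ln u)² − (Σln u)²) = (5·21.4977 − 5.1930·16.4416)/10.4737 = 2.11081; ln C = (Σln w − k·Σln u)/n = 1.09606, so C = exp(1.09606) = 2.99234.

k = 2.1108, C = 2.9923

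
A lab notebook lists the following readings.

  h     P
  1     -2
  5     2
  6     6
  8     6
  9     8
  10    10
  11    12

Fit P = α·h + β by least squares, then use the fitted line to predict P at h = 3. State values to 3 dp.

P̂ = 0.387

Forming AᵀA = [[428, 50]; [50, 7]] and AᵀP = [396, 42]ᵀ gives AᵀA·[α, β]ᵀ = AᵀP.
Eliminating β: 7·(row 1) − 50·(row 2) gives 496·α = 7·396 − 50·42 = 672, so α = 42/31.
Then β = (42 − 50·(42/31))/7 = -114/31.
At h = 3: P̂ = (42/31)·(3) + (-114/31)·(1) = 12/31.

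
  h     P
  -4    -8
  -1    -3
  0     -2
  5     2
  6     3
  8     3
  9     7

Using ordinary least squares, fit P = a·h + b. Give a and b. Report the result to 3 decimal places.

a = 0.973, b = -2.911

Entries of MᵀM: Σh·h = 223, Σh = 23, Σ1 = 7.
For MᵀP: Σh·P = 150, ΣP = 2.
MᵀM·[a, b]ᵀ = MᵀP becomes [[223, 23]; [23, 7]]·[a, b]ᵀ = [150, 2]ᵀ.
Determinant 223·7 − 23² = 1032.
a = (150·7 − 23·2)/1032 = 251/258; b = (223·2 − 23·150)/1032 = -751/258.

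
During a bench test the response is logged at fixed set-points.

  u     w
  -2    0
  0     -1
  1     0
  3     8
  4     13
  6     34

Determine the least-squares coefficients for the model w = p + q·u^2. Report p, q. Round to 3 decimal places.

Compute the Gram sums: Σ1 = 6, Σu^2 = 66, Σu^2·u^2 = 1650.
And Σw = 54, Σu^2·w = 1504.
So AᵀA·[p, q]ᵀ = Aᵀw: [[6, 66]; [66, 1650]]·[p, q]ᵀ = [54, 1504]ᵀ.
Determinant 6·1650 − 66² = 5544.
p = (54·1650 − 66·1504)/5544 = -11/6; q = (6·1504 − 66·54)/5544 = 65/66.

p = -1.833, q = 0.985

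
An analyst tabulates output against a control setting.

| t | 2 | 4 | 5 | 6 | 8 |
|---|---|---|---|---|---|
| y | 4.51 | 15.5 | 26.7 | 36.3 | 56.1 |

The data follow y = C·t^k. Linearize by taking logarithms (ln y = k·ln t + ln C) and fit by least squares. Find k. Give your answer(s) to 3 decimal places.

Let Y = ln y. Fitting Y = k·ln t + ln C by least squares:
Σln t = 7.5601, Σ(ln t)² = 12.5270, Σln y = 15.1508, Σln t·ln y = 24.9400.
Equations: 12.5270·k + 7.5601·ln C = 24.9400;  7.5601·k + 5·ln C = 15.1508.
Slope k = (n·Σln t·ln y − Σln t·Σln y)/(n·Σ(ln t)² − (Σln t)²) = (5·24.9400 − 7.5601·15.1508)/5.4804 = 1.85375; ln C = (Σln y − k·Σln t)/n = 0.22725.

k = 1.854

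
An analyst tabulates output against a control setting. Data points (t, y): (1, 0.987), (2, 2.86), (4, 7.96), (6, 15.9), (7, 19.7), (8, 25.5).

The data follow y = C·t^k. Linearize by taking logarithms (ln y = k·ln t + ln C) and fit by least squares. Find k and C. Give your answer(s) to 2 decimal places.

With ln yᵢ as the transformed response and ln tᵢ as the regressor:
Σln t = 7.8966, Σ(ln t)² = 13.7233, Σln y = 12.0978, Σln t·ln y = 21.0954.
Equations: 13.7233·k + 7.8966·ln C = 21.0954;  7.8966·k + 6·ln C = 12.0978.
Δ = 13.7233·6 − (7.8966)² = 19.9843; k = (21.0954·6 − 7.8966·12.0978)/19.9843 = 1.55329, ln C = (13.7233·12.0978 − 7.8966·21.0954)/19.9843 = -0.02798, so C = exp(-0.02798) = 0.97241.

k = 1.55, C = 0.97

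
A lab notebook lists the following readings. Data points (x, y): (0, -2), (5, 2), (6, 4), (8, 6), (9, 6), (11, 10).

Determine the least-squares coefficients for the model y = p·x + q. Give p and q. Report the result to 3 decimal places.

From the data, Σx·x = 327, Σx = 39, Σ1 = 6.
Moment sums: Σx·y = 246, Σy = 26.
Normal equations: [[327, 39]; [39, 6]]·[p, q]ᵀ = [246, 26]ᵀ.
Δ = 327·6 − 39² = 441.
p = (246·6 − 39·26)/441 = 22/21; q = (327·26 − 39·246)/441 = -52/21.

p = 1.048, q = -2.476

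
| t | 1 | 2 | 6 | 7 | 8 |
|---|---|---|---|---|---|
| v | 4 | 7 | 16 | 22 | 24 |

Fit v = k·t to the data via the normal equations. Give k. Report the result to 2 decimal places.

Normal-equation sums: Σt·t = 154.
For Mᵀv: Σt·v = 460.
MᵀM·[k]ᵀ = Mᵀv becomes [[154]]·[k]ᵀ = [460]ᵀ.
Hence k = 460 / 154 ≈ 2.98701.

k = 2.99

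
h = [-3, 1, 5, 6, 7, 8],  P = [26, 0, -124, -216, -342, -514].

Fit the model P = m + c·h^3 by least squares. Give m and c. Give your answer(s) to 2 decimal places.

Forming MᵀM = [[6, 1170]; [1170, 442804]] and MᵀP = [-1170, -443332]ᵀ gives MᵀM·[m, c]ᵀ = MᵀP.
Δ = 6·442804 − 1170² = 1287924.
m = ((-1170)·442804 − 1170·(-443332))/1287924 = 4680/9757; c = (6·(-443332) − 1170·(-1170))/1287924 = -9781/9757.

m = 0.48, c = -1.00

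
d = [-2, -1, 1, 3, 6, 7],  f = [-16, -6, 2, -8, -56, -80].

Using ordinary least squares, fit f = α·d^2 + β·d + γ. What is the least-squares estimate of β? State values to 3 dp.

β = 3.788

Setting ∂/∂α … = 0 gives: 3796·α + 578·β + 100·γ = -6076;  578·α + 100·β + 14·γ = -880;  100·α + 14·β + 6·γ = -164.
Solving the 3×3 system (Gaussian elimination) gives α = -40244/18435, β = 69838/18435, γ = 1296/6145.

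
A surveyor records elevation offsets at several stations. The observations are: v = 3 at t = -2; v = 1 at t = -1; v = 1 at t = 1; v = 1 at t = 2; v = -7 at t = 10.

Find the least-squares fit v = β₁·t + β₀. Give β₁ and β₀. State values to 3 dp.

β₁ = -0.800, β₀ = 1.400

With design matrix A, AᵀA = [[110, 10]; [10, 5]] and Aᵀv = [-74, -1]ᵀ.
Δ = 110·5 − 10² = 450.
β₁ = ((-74)·5 − 10·(-1))/450 = -4/5; β₀ = (110·(-1) − 10·(-74))/450 = 7/5.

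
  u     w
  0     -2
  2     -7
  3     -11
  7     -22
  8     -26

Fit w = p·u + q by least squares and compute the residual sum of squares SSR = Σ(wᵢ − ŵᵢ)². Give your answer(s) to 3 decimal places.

With design matrix X, XᵀX = [[126, 20]; [20, 5]] and Xᵀw = [-409, -68]ᵀ.
Eliminating q: 5·(row 1) − 20·(row 2) gives 230·p = 5·(-409) − 20·(-68) = -685, so p = -137/46.
Then q = ((-68) − 20·(-137/46))/5 = -194/115.
Residuals: -36/115, 74/115, -87/230, 123/230, -56/115; SSR = 271/230.

SSR = 1.178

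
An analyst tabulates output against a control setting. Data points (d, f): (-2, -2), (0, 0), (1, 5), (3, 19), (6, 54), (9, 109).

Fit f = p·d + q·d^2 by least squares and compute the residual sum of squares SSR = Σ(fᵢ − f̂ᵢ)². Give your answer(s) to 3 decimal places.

AᵀA·[p, q]ᵀ = Aᵀf reads: 131·p + 965·q = 1371;  965·p + 7955·q = 10941.
(Σd·d = 131, Σd·d^2 = 965, Σd^2·d^2 = 7955, Σd·f = 1371, Σd^2·f = 10941.)
det = 131·7955 − 965² = 110880.
p = (1371·7955 − 965·10941)/110880 = 1451/462; q = (131·10941 − 965·1371)/110880 = 2297/2310.
Residuals: 117/385, 0, 333/385, 22/35, -247/385, 73/385; SSR = 648/385.

SSR = 1.683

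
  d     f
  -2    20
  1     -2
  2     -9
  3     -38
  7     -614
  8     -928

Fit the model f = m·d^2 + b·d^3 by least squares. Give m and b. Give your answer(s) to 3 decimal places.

With design matrix A, AᵀA = [[6611, 49819]; [49819, 380651]] and Aᵀf = [-89778, -686998]ᵀ.
Determinant 6611·380651 − 49819² = 34551000.
m = ((-89778)·380651 − 49819·(-686998))/34551000 = 12866971/8637750; b = (6611·(-686998) − 49819·(-89778))/34551000 = -1570309/785250.

m = 1.490, b = -2.000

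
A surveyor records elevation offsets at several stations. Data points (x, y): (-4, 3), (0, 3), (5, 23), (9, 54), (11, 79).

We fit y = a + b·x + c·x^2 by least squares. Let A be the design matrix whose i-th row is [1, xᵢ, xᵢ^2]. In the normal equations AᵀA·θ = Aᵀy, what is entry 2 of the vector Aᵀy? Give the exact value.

1458

Entry 2 ↔ basis x, so (Aᵀy)_{2} = Σᵢ (x)·yᵢ = (-4)·(3) + (0)·(3) + (5)·(23) + (9)·(54) + (11)·(79) = 1458.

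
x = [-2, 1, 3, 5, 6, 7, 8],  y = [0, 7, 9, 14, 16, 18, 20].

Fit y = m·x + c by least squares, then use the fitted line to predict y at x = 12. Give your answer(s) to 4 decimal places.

ŷ = 27.7895

The normal equations are: 188·m + 28·c = 486;  28·m + 7·c = 84.
Δ = 188·7 − 28² = 532.
m = (486·7 − 28·84)/532 = 75/38; c = (188·84 − 28·486)/532 = 78/19.
At x = 12: ŷ = (75/38)·(12) + (78/19)·(1) = 528/19.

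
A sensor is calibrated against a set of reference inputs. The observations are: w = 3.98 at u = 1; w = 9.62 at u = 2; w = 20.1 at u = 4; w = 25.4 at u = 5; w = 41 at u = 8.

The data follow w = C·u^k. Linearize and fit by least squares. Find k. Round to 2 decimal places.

Linearized form: ln w = k·ln u + ln C. From the 5 transformed points,
Σln u = 5.7683, Σ(ln u)² = 9.3166, Σln w = 13.5942, Σln u·ln w = 18.6573.
Normal system: [[9.3166, 5.7683]; [5.7683, 5]]·[k, ln C]ᵀ = [18.6573, 13.5942]ᵀ.
Solving (det = 13.3096): k = 1.11733, ln C = 1.42982.

k = 1.12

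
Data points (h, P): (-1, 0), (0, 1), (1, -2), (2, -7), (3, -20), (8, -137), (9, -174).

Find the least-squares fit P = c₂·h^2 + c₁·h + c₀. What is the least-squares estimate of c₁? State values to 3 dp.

c₁ = -0.554

Normal-equation sums: Σh^2·h^2 = 10756, Σh^2·h = 1276, Σh^2 = 160, Σh·h = 160, Σh = 22, Σ1 = 7.
Moment sums: Σh^2·P = -23072, Σh·P = -2738, ΣP = -339.
So AᵀA·[c₂, c₁, c₀]ᵀ = AᵀP: [[10756, 1276, 160]; [1276, 160, 22]; [160, 22, 7]]·[c₂, c₁, c₀]ᵀ = [-23072, -2738, -339]ᵀ.
Row-reducing yields c₂ = -14453/6888, c₁ = -31/56, c₀ = 4381/3444.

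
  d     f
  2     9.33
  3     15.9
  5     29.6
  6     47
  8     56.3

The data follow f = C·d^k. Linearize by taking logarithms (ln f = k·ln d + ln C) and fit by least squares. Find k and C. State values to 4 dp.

Linearized form: ln f = k·ln d + ln C. From the 5 transformed points,
Over the data: Σln d = 7.2724, Σ(ln d)² = 11.8122, Σln f = 16.2682, Σln d·ln f = 25.3196.
Normal system: [[11.8122, 7.2724]; [7.2724, 5]]·[k, ln C]ᵀ = [25.3196, 16.2682]ᵀ.
Solving (det = 6.1731): k = 1.34284, ln C = 1.30050, so C = exp(1.30050) = 3.67112.

k = 1.3428, C = 3.6711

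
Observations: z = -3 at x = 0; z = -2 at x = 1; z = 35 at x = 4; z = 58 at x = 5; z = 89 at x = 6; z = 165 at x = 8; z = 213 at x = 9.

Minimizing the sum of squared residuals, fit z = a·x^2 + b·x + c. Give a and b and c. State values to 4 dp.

Setting ∂/∂a … = 0 gives: 12835·a + 1647·b + 223·c = 33025;  1647·a + 223·b + 33·c = 4199;  223·a + 33·b + 7·c = 555.
Solving the 3×3 system (Gaussian elimination) gives a = 160795/55209, b = -41603/18403, c = -156799/55209.

a = 2.9125, b = -2.2607, c = -2.8401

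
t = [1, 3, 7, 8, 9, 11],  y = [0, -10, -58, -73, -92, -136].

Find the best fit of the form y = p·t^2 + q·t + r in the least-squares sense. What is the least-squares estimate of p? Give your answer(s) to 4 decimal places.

p = -1.0224

Sums needed: Σt^2·t^2 = 27781, Σt^2·t = 2943, Σt^2 = 325, Σt·t = 325, Σt = 39, Σ1 = 6.
Moment sums: Σt^2·y = -31512, Σt·y = -3344, Σy = -369.
So MᵀM·[p, q, r]ᵀ = Mᵀy: [[27781, 2943, 325]; [2943, 325, 39]; [325, 39, 6]]·[p, q, r]ᵀ = [-31512, -3344, -369]ᵀ.
Inverting the 3×3 Gram matrix, [p, q, r]ᵀ = [-2643/2585, -3484/2585, 621/235]ᵀ.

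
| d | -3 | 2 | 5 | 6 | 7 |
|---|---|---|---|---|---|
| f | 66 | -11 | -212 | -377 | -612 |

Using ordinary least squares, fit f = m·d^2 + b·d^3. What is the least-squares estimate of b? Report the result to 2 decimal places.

Entries of MᵀM: Σd^2·d^2 = 4419, Σd^2·d^3 = 27497, Σd^3·d^3 = 180723.
For Mᵀf: Σd^2·f = -48310, Σd^3·f = -319718.
Normal equations: [[4419, 27497]; [27497, 180723]]·[m, b]ᵀ = [-48310, -319718]ᵀ.
Δ = 4419·180723 − 27497² = 42529928.
m = ((-48310)·180723 − 27497·(-319718))/42529928 = 15139429/10632482; b = (4419·(-319718) − 27497·(-48310))/42529928 = -21113443/10632482.

b = -1.99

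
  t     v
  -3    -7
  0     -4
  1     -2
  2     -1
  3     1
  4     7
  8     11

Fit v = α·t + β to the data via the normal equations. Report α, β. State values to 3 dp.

α = 1.768, β = -3.075

The normal equations are: 103·α + 15·β = 136;  15·α + 7·β = 5.
Δ = 103·7 − 15² = 496.
α = (136·7 − 15·5)/496 = 877/496; β = (103·5 − 15·136)/496 = -1525/496.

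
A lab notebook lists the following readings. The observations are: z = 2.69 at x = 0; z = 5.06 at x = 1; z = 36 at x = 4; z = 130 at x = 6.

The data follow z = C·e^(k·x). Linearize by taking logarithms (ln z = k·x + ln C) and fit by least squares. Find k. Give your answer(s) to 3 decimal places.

Linearized form: ln z = k·x + ln C. From the 4 transformed points,
Σx = 11.0000, Σ(x)² = 53.0000, Σln z = 11.0620, Σx·ln z = 45.1606.
Equations: 53.0000·k + 11.0000·ln C = 45.1606;  11.0000·k + 4·ln C = 11.0620.
Δ = 53.0000·4 − (11.0000)² = 91.0000; k = (45.1606·4 − 11.0000·11.0620)/91.0000 = 0.64792, ln C = (53.0000·11.0620 − 11.0000·45.1606)/91.0000 = 0.98370.

k = 0.648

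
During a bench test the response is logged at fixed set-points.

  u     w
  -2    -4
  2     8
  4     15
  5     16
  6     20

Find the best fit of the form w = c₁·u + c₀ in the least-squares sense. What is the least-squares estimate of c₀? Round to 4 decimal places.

c₀ = 2.0750

Entries of XᵀX: Σu·u = 85, Σu = 15, Σ1 = 5.
Moment sums: Σu·w = 284, Σw = 55.
Normal equations: [[85, 15]; [15, 5]]·[c₁, c₀]ᵀ = [284, 55]ᵀ.
Eliminating c₀: 5·(row 1) − 15·(row 2) gives 200·c₁ = 5·284 − 15·55 = 595, so c₁ = 119/40.
Then c₀ = (55 − 15·(119/40))/5 = 83/40.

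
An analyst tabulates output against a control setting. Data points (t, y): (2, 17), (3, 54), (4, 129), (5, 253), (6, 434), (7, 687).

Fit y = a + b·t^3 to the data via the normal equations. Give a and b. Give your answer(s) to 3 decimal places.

Entries of XᵀX: Σ1 = 6, Σt^3 = 783, Σt^3·t^3 = 184819.
Right-hand side: Σy = 1574, Σt^3·y = 370860.
So XᵀX·[a, b]ᵀ = Xᵀy: [[6, 783]; [783, 184819]]·[a, b]ᵀ = [1574, 370860]ᵀ.
Δ = 6·184819 − 783² = 495825.
a = (1574·184819 − 783·370860)/495825 = 521726/495825; b = (6·370860 − 783·1574)/495825 = 330906/165275.

a = 1.052, b = 2.002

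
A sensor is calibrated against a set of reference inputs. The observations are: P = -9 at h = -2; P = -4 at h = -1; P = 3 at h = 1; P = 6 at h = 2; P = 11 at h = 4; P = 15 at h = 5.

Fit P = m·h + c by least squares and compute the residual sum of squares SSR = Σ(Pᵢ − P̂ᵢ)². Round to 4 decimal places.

Compute the Gram sums: Σh·h = 51, Σh = 9, Σ1 = 6.
And Σh·P = 156, ΣP = 22.
Normal equations: [[51, 9]; [9, 6]]·[m, c]ᵀ = [156, 22]ᵀ.
Eliminating c: 6·(row 1) − 9·(row 2) gives 225·m = 6·156 − 9·22 = 738, so m = 82/25.
Then c = (22 − 9·(82/25))/6 = -94/75.
Residuals: -89/75, 8/15, 73/75, 52/75, -13/15, -11/75; SSR = 292/75.

SSR = 3.8933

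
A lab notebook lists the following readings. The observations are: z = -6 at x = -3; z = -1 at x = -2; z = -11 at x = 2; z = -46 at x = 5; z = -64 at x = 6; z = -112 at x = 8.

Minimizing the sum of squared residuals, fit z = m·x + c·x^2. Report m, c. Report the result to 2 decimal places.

From the data, Σx·x = 142, Σx·x^2 = 826, Σx^2·x^2 = 6130.
And Σx·z = -1512, Σx^2·z = -10724.
Normal equations: [[142, 826]; [826, 6130]]·[m, c]ᵀ = [-1512, -10724]ᵀ.
det = 142·6130 − 826² = 188184.
m = ((-1512)·6130 − 826·(-10724))/188184 = -51317/23523; c = (142·(-10724) − 826·(-1512))/188184 = -34237/23523.

m = -2.18, c = -1.46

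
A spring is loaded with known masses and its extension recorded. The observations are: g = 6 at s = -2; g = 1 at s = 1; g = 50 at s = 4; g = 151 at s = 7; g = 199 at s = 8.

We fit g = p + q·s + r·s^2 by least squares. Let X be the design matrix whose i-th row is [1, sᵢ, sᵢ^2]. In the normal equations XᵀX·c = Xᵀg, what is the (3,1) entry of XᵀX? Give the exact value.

Row 3 ↔ basis s^2, column 1 ↔ basis 1, so (XᵀX)_{3,1} = Σᵢ s^2 = (4)·(1) + (1)·(1) + (16)·(1) + (49)·(1) + (64)·(1) = 134.

134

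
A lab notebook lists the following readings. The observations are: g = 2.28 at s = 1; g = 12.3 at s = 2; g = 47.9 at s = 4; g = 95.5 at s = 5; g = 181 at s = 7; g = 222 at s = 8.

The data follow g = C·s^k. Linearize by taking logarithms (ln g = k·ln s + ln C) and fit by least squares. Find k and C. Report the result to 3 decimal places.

k = 2.210, C = 2.425

With ln gᵢ as the transformed response and ln sᵢ as the regressor:
XᵀX = [[13.1032, 7.7142]; [7.7142, 6]], rhs = [35.7912, 22.3632]ᵀ  (here Σln s = 7.7142, Σ(ln s)² = 13.1032, Σln g = 22.3632, Σln s·ln g = 35.7912).
Slope k = (n·Σln s·ln g − Σln s·Σln g)/(n·Σ(ln s)² − (Σln s)²) = (6·35.7912 − 7.7142·22.3632)/19.1098 = 2.21000; ln C = (Σln g − k·Σln s)/n = 0.88580, so C = exp(0.88580) = 2.42491.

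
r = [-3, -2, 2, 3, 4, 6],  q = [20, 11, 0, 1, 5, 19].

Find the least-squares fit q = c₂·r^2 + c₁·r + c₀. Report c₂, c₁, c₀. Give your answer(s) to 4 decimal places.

c₂ = 0.9934, c₁ = -3.0546, c₀ = 1.5098

Forming XᵀX = [[1746, 280, 78]; [280, 78, 10]; [78, 10, 6]] and Xᵀq = [997, 55, 56]ᵀ gives XᵀX·[c₂, c₁, c₀]ᵀ = Xᵀq.
Solving the 3×3 system (Gaussian elimination) gives c₂ = 33373/33594, c₁ = -34205/11198, c₀ = 25360/16797.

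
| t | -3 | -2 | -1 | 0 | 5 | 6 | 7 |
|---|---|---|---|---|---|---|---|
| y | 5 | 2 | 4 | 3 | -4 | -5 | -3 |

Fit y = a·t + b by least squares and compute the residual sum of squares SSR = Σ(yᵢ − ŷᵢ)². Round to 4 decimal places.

Compute the Gram sums: Σt·t = 124, Σt = 12, Σ1 = 7.
Right-hand side: Σt·y = -94, Σy = 2.
det = 124·7 − 12² = 724.
a = ((-94)·7 − 12·2)/724 = -341/362; b = (124·2 − 12·(-94))/724 = 344/181.
Residuals: 99/362, -323/181, 419/362, 199/181, -431/362, -226/181, 613/362; SSR = 2109/181.

SSR = 11.6519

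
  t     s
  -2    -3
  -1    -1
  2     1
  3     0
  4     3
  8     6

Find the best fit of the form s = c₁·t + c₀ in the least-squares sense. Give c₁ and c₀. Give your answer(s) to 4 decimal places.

c₁ = 0.8418, c₀ = -0.9643

From the data, Σt·t = 98, Σt = 14, Σ1 = 6.
And Σt·s = 69, Σs = 6.
So AᵀA·[c₁, c₀]ᵀ = Aᵀs: [[98, 14]; [14, 6]]·[c₁, c₀]ᵀ = [69, 6]ᵀ.
Δ = 98·6 − 14² = 392.
c₁ = (69·6 − 14·6)/392 = 165/196; c₀ = (98·6 − 14·69)/392 = -27/28.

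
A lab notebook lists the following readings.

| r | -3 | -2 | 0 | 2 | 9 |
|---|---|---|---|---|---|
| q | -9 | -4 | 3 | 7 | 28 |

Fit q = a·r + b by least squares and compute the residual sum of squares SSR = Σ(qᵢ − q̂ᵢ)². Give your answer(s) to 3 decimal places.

SSR = 5.178

From the data, Σr·r = 98, Σr = 6, Σ1 = 5.
Moment sums: Σr·q = 301, Σq = 25.
AᵀA·[a, b]ᵀ = Aᵀq becomes [[98, 6]; [6, 5]]·[a, b]ᵀ = [301, 25]ᵀ.
Eliminating b: 5·(row 1) − 6·(row 2) gives 454·a = 5·301 − 6·25 = 1355, so a = 1355/454.
Then b = (25 − 6·(1355/454))/5 = 322/227.
Residuals: -665/454, 125/227, 359/227, -88/227, -127/454; SSR = 2351/454.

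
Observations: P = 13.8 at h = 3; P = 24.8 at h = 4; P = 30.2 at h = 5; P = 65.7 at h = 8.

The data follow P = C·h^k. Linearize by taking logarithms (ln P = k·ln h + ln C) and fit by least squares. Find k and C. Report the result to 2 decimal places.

k = 1.55, C = 2.63

Taking logs, ln P = k·ln h + ln C, so regress ln P on ln h.
Σln h = 6.1738, Σ(ln h)² = 10.0431, Σln P = 13.4285, Σln h·ln P = 21.5220.
Normal system: [[10.0431, 6.1738]; [6.1738, 4]]·[k, ln C]ᵀ = [21.5220, 13.4285]ᵀ.
Slope k = (n·Σln h·ln P − Σln h·Σln P)/(n·Σ(ln h)² − (Σln h)²) = (4·21.5220 − 6.1738·13.4285)/2.0569 = 1.54787; ln C = (Σln P − k·Σln h)/n = 0.96805, so C = exp(0.96805) = 2.63282.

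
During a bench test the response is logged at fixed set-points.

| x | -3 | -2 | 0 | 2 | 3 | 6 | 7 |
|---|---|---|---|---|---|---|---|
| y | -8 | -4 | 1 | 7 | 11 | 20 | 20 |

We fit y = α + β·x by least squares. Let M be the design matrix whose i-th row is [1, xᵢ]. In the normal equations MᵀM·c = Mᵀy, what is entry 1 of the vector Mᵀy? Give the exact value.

Entry 1 ↔ basis 1, so (Mᵀy)_{1} = Σᵢ yᵢ = (1)·(-8) + (1)·(-4) + (1)·(1) + (1)·(7) + (1)·(11) + (1)·(20) + (1)·(20) = 47.

47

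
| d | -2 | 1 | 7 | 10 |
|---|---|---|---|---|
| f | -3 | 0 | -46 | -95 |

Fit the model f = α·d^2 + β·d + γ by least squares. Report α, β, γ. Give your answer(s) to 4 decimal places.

α = -0.9630, β = 0.0370, γ = 0.9259

With design matrix M, MᵀM = [[12418, 1336, 154]; [1336, 154, 16]; [154, 16, 4]] and Mᵀf = [-11766, -1266, -144]ᵀ.
Solving the 3×3 system (Gaussian elimination) gives α = -26/27, β = 1/27, γ = 25/27.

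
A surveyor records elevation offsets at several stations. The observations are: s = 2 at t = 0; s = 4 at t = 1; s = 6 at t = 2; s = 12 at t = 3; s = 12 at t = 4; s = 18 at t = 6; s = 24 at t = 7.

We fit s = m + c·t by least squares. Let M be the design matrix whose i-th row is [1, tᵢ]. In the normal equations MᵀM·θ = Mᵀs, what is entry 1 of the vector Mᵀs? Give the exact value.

Entry 1 ↔ basis 1, so (Mᵀs)_{1} = Σᵢ sᵢ = (1)·(2) + (1)·(4) + (1)·(6) + (1)·(12) + (1)·(12) + (1)·(18) + (1)·(24) = 78.

78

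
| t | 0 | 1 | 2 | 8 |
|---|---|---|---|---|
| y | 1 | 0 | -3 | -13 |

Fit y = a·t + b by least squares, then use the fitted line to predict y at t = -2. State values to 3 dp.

ŷ = 4.677

Compute the Gram sums: Σt·t = 69, Σt = 11, Σ1 = 4.
And Σt·y = -110, Σy = -15.
XᵀX·[a, b]ᵀ = Xᵀy becomes [[69, 11]; [11, 4]]·[a, b]ᵀ = [-110, -15]ᵀ.
Eliminating b: 4·(row 1) − 11·(row 2) gives 155·a = 4·(-110) − 11·(-15) = -275, so a = -55/31.
Then b = ((-15) − 11·(-55/31))/4 = 35/31.
At t = -2: ŷ = (-55/31)·(-2) + (35/31)·(1) = 145/31.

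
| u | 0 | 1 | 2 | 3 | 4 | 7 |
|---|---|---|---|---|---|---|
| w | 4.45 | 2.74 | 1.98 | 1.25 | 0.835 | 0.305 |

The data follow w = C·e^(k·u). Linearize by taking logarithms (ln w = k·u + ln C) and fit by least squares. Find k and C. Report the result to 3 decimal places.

Let Y = ln w. Fitting Y = k·u + ln C by least squares:
XᵀX = [[79.0000, 17.0000]; [17.0000, 6]], rhs = [-5.9898, 2.0393]ᵀ  (here Σu = 17.0000, Σ(u)² = 79.0000, Σln w = 2.0393, Σu·ln w = -5.9898).
Δ = 79.0000·6 − (17.0000)² = 185.0000; k = (-5.9898·6 − 17.0000·2.0393)/185.0000 = -0.38166, ln C = (79.0000·2.0393 − 17.0000·-5.9898)/185.0000 = 1.42127, so C = exp(1.42127) = 4.14237.

k = -0.382, C = 4.142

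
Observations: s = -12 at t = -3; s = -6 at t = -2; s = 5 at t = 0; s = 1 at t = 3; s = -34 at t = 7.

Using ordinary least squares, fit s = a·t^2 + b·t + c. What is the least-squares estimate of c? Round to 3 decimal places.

Compute the Gram sums: Σt^2·t^2 = 2579, Σt^2·t = 335, Σt^2 = 71, Σt·t = 71, Σt = 5, Σ1 = 5.
Right-hand side: Σt^2·s = -1789, Σt·s = -187, Σs = -46.
Normal equations: [[2579, 335, 71]; [335, 71, 5]; [71, 5, 5]]·[a, b, c]ᵀ = [-1789, -187, -46]ᵀ.
Inverting the 3×3 Gram matrix, [a, b, c]ᵀ = [-953/858, 1979/858, 610/143]ᵀ.

c = 4.266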